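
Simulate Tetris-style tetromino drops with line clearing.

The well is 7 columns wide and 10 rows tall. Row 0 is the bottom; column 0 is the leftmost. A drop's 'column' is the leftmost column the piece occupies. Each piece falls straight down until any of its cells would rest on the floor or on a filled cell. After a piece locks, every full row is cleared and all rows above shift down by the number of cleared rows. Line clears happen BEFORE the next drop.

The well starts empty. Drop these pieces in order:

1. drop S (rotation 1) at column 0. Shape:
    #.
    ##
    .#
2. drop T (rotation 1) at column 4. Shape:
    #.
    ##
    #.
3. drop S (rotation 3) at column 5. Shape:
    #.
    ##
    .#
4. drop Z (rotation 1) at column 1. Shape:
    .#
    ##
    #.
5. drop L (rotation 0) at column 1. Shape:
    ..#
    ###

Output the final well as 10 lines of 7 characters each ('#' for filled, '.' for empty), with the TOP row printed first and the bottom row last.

Answer: .......
.......
.......
...#...
.###...
..#....
.##..#.
##..###
##..###
.#..#..

Derivation:
Drop 1: S rot1 at col 0 lands with bottom-row=0; cleared 0 line(s) (total 0); column heights now [3 2 0 0 0 0 0], max=3
Drop 2: T rot1 at col 4 lands with bottom-row=0; cleared 0 line(s) (total 0); column heights now [3 2 0 0 3 2 0], max=3
Drop 3: S rot3 at col 5 lands with bottom-row=1; cleared 0 line(s) (total 0); column heights now [3 2 0 0 3 4 3], max=4
Drop 4: Z rot1 at col 1 lands with bottom-row=2; cleared 0 line(s) (total 0); column heights now [3 4 5 0 3 4 3], max=5
Drop 5: L rot0 at col 1 lands with bottom-row=5; cleared 0 line(s) (total 0); column heights now [3 6 6 7 3 4 3], max=7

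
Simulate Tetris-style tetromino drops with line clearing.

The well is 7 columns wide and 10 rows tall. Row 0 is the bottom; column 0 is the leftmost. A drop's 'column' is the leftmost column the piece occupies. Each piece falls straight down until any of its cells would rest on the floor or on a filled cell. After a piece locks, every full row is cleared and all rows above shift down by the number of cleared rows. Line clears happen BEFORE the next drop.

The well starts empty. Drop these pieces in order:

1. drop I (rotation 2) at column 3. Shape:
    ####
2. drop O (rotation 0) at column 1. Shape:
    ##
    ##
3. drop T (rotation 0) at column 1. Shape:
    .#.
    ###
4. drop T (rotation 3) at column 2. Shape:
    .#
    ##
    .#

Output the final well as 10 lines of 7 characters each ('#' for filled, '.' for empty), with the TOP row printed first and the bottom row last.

Answer: .......
.......
.......
.......
...#...
..##...
..##...
.###...
.##....
.######

Derivation:
Drop 1: I rot2 at col 3 lands with bottom-row=0; cleared 0 line(s) (total 0); column heights now [0 0 0 1 1 1 1], max=1
Drop 2: O rot0 at col 1 lands with bottom-row=0; cleared 0 line(s) (total 0); column heights now [0 2 2 1 1 1 1], max=2
Drop 3: T rot0 at col 1 lands with bottom-row=2; cleared 0 line(s) (total 0); column heights now [0 3 4 3 1 1 1], max=4
Drop 4: T rot3 at col 2 lands with bottom-row=3; cleared 0 line(s) (total 0); column heights now [0 3 5 6 1 1 1], max=6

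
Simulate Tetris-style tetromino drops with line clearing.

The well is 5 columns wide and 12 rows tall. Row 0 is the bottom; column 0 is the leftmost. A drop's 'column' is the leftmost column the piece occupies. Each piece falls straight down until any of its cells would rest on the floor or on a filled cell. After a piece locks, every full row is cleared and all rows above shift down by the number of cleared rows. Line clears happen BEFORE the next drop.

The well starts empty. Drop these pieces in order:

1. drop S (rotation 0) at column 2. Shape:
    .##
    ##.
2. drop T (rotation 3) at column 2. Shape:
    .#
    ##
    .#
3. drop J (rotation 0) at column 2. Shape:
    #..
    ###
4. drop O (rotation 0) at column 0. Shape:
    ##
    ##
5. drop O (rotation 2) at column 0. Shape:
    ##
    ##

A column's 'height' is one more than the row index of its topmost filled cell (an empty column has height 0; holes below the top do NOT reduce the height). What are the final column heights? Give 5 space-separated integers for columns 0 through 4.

Drop 1: S rot0 at col 2 lands with bottom-row=0; cleared 0 line(s) (total 0); column heights now [0 0 1 2 2], max=2
Drop 2: T rot3 at col 2 lands with bottom-row=2; cleared 0 line(s) (total 0); column heights now [0 0 4 5 2], max=5
Drop 3: J rot0 at col 2 lands with bottom-row=5; cleared 0 line(s) (total 0); column heights now [0 0 7 6 6], max=7
Drop 4: O rot0 at col 0 lands with bottom-row=0; cleared 0 line(s) (total 0); column heights now [2 2 7 6 6], max=7
Drop 5: O rot2 at col 0 lands with bottom-row=2; cleared 0 line(s) (total 0); column heights now [4 4 7 6 6], max=7

Answer: 4 4 7 6 6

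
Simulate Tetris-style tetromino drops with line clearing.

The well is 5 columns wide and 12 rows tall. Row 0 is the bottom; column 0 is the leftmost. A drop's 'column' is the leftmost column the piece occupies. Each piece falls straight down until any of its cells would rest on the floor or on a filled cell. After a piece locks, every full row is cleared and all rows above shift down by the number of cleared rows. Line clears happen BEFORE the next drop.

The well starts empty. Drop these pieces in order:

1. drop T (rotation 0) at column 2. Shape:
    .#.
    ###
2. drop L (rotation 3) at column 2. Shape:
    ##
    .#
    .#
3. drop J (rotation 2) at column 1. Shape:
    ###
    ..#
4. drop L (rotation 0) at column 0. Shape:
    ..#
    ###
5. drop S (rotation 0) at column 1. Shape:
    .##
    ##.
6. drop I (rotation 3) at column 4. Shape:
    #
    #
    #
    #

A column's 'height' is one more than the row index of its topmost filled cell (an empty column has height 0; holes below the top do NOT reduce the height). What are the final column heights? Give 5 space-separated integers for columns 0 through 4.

Answer: 8 10 11 11 5

Derivation:
Drop 1: T rot0 at col 2 lands with bottom-row=0; cleared 0 line(s) (total 0); column heights now [0 0 1 2 1], max=2
Drop 2: L rot3 at col 2 lands with bottom-row=2; cleared 0 line(s) (total 0); column heights now [0 0 5 5 1], max=5
Drop 3: J rot2 at col 1 lands with bottom-row=5; cleared 0 line(s) (total 0); column heights now [0 7 7 7 1], max=7
Drop 4: L rot0 at col 0 lands with bottom-row=7; cleared 0 line(s) (total 0); column heights now [8 8 9 7 1], max=9
Drop 5: S rot0 at col 1 lands with bottom-row=9; cleared 0 line(s) (total 0); column heights now [8 10 11 11 1], max=11
Drop 6: I rot3 at col 4 lands with bottom-row=1; cleared 0 line(s) (total 0); column heights now [8 10 11 11 5], max=11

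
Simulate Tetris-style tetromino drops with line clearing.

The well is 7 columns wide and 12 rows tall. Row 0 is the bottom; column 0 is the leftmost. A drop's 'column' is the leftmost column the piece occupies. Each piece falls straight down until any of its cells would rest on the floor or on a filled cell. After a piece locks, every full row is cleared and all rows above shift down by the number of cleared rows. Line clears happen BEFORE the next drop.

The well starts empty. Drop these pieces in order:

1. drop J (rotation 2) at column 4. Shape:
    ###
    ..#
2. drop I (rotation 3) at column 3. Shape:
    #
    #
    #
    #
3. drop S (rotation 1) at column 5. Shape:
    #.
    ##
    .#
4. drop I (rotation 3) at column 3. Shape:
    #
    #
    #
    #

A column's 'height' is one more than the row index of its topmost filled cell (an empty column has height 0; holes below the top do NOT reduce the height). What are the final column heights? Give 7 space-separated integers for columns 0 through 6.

Drop 1: J rot2 at col 4 lands with bottom-row=0; cleared 0 line(s) (total 0); column heights now [0 0 0 0 2 2 2], max=2
Drop 2: I rot3 at col 3 lands with bottom-row=0; cleared 0 line(s) (total 0); column heights now [0 0 0 4 2 2 2], max=4
Drop 3: S rot1 at col 5 lands with bottom-row=2; cleared 0 line(s) (total 0); column heights now [0 0 0 4 2 5 4], max=5
Drop 4: I rot3 at col 3 lands with bottom-row=4; cleared 0 line(s) (total 0); column heights now [0 0 0 8 2 5 4], max=8

Answer: 0 0 0 8 2 5 4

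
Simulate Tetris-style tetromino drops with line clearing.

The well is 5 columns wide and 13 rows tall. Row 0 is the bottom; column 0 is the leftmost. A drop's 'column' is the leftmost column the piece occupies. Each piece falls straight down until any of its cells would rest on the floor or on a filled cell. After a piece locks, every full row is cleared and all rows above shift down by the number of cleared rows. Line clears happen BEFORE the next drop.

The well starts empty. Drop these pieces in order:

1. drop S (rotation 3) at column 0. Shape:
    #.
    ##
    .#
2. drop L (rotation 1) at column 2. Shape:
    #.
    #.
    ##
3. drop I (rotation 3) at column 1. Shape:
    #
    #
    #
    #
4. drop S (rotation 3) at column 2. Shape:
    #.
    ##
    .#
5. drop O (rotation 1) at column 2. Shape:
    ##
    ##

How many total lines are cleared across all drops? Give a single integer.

Drop 1: S rot3 at col 0 lands with bottom-row=0; cleared 0 line(s) (total 0); column heights now [3 2 0 0 0], max=3
Drop 2: L rot1 at col 2 lands with bottom-row=0; cleared 0 line(s) (total 0); column heights now [3 2 3 1 0], max=3
Drop 3: I rot3 at col 1 lands with bottom-row=2; cleared 0 line(s) (total 0); column heights now [3 6 3 1 0], max=6
Drop 4: S rot3 at col 2 lands with bottom-row=2; cleared 0 line(s) (total 0); column heights now [3 6 5 4 0], max=6
Drop 5: O rot1 at col 2 lands with bottom-row=5; cleared 0 line(s) (total 0); column heights now [3 6 7 7 0], max=7

Answer: 0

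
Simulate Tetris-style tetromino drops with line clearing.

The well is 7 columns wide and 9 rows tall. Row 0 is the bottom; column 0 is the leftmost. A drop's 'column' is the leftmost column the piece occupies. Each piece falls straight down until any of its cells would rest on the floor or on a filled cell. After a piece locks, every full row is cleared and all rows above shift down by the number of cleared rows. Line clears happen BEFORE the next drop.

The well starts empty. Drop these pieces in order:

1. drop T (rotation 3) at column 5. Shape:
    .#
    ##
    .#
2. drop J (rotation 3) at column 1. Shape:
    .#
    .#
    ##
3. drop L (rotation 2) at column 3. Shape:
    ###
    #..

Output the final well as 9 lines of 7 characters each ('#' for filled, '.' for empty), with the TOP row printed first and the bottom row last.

Drop 1: T rot3 at col 5 lands with bottom-row=0; cleared 0 line(s) (total 0); column heights now [0 0 0 0 0 2 3], max=3
Drop 2: J rot3 at col 1 lands with bottom-row=0; cleared 0 line(s) (total 0); column heights now [0 1 3 0 0 2 3], max=3
Drop 3: L rot2 at col 3 lands with bottom-row=1; cleared 0 line(s) (total 0); column heights now [0 1 3 3 3 3 3], max=3

Answer: .......
.......
.......
.......
.......
.......
..#####
..##.##
.##...#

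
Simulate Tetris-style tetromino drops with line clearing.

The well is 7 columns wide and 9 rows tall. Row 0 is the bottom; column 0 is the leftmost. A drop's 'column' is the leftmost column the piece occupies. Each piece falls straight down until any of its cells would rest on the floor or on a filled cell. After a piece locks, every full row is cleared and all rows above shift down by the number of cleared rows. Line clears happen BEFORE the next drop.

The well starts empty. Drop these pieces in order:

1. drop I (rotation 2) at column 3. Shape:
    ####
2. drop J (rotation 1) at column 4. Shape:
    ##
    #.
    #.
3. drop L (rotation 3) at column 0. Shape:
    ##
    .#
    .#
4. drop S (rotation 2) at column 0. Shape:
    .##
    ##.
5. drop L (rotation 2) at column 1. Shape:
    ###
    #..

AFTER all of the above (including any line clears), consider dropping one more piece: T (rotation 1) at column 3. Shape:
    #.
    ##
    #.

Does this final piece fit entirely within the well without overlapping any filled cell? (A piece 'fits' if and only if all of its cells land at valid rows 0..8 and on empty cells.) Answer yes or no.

Drop 1: I rot2 at col 3 lands with bottom-row=0; cleared 0 line(s) (total 0); column heights now [0 0 0 1 1 1 1], max=1
Drop 2: J rot1 at col 4 lands with bottom-row=1; cleared 0 line(s) (total 0); column heights now [0 0 0 1 4 4 1], max=4
Drop 3: L rot3 at col 0 lands with bottom-row=0; cleared 0 line(s) (total 0); column heights now [3 3 0 1 4 4 1], max=4
Drop 4: S rot2 at col 0 lands with bottom-row=3; cleared 0 line(s) (total 0); column heights now [4 5 5 1 4 4 1], max=5
Drop 5: L rot2 at col 1 lands with bottom-row=5; cleared 0 line(s) (total 0); column heights now [4 7 7 7 4 4 1], max=7
Test piece T rot1 at col 3 (width 2): heights before test = [4 7 7 7 4 4 1]; fits = False

Answer: no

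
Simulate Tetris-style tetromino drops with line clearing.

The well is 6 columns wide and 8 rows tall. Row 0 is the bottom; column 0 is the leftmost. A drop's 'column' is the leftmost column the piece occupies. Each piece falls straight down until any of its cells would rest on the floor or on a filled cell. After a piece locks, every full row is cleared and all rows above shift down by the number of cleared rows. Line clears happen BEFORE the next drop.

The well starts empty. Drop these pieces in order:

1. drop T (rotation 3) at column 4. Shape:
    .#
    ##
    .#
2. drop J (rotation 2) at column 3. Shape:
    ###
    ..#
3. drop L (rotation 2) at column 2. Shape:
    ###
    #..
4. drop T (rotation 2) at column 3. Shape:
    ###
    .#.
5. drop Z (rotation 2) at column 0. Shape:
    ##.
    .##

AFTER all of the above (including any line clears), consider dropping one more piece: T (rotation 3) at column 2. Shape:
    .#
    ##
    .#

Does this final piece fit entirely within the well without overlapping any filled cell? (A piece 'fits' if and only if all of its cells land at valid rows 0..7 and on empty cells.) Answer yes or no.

Answer: no

Derivation:
Drop 1: T rot3 at col 4 lands with bottom-row=0; cleared 0 line(s) (total 0); column heights now [0 0 0 0 2 3], max=3
Drop 2: J rot2 at col 3 lands with bottom-row=3; cleared 0 line(s) (total 0); column heights now [0 0 0 5 5 5], max=5
Drop 3: L rot2 at col 2 lands with bottom-row=4; cleared 0 line(s) (total 0); column heights now [0 0 6 6 6 5], max=6
Drop 4: T rot2 at col 3 lands with bottom-row=6; cleared 0 line(s) (total 0); column heights now [0 0 6 8 8 8], max=8
Drop 5: Z rot2 at col 0 lands with bottom-row=6; cleared 0 line(s) (total 0); column heights now [8 8 7 8 8 8], max=8
Test piece T rot3 at col 2 (width 2): heights before test = [8 8 7 8 8 8]; fits = False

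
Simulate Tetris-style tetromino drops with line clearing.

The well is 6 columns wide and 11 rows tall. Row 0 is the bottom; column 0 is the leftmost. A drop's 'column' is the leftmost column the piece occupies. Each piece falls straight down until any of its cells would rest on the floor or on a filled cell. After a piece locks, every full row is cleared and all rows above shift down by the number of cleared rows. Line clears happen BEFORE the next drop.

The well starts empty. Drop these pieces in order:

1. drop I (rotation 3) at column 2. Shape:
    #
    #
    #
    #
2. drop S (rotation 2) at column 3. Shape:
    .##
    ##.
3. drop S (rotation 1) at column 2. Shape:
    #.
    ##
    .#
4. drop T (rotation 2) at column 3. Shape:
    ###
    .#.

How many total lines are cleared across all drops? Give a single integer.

Drop 1: I rot3 at col 2 lands with bottom-row=0; cleared 0 line(s) (total 0); column heights now [0 0 4 0 0 0], max=4
Drop 2: S rot2 at col 3 lands with bottom-row=0; cleared 0 line(s) (total 0); column heights now [0 0 4 1 2 2], max=4
Drop 3: S rot1 at col 2 lands with bottom-row=3; cleared 0 line(s) (total 0); column heights now [0 0 6 5 2 2], max=6
Drop 4: T rot2 at col 3 lands with bottom-row=4; cleared 0 line(s) (total 0); column heights now [0 0 6 6 6 6], max=6

Answer: 0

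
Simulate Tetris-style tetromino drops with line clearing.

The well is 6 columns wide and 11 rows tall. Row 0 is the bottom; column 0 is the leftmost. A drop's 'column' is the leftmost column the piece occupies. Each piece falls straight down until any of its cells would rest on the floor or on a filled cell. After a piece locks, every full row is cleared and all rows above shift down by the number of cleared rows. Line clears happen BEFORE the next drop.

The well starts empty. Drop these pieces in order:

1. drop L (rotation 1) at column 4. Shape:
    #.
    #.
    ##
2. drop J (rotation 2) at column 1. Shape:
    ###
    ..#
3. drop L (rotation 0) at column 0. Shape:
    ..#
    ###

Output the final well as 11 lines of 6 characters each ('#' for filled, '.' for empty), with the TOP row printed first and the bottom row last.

Answer: ......
......
......
......
......
......
......
..#...
###.#.
.####.
...###

Derivation:
Drop 1: L rot1 at col 4 lands with bottom-row=0; cleared 0 line(s) (total 0); column heights now [0 0 0 0 3 1], max=3
Drop 2: J rot2 at col 1 lands with bottom-row=0; cleared 0 line(s) (total 0); column heights now [0 2 2 2 3 1], max=3
Drop 3: L rot0 at col 0 lands with bottom-row=2; cleared 0 line(s) (total 0); column heights now [3 3 4 2 3 1], max=4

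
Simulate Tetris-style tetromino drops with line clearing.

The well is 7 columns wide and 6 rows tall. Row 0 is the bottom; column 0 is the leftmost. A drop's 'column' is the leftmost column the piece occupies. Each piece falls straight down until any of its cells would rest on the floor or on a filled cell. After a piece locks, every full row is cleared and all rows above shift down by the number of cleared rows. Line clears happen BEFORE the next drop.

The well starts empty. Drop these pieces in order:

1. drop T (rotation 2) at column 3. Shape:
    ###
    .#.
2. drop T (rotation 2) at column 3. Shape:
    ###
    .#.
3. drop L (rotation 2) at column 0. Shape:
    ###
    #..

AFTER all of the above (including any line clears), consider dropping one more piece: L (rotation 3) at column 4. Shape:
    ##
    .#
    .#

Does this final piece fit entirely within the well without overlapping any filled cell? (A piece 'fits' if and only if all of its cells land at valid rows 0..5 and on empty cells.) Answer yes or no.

Drop 1: T rot2 at col 3 lands with bottom-row=0; cleared 0 line(s) (total 0); column heights now [0 0 0 2 2 2 0], max=2
Drop 2: T rot2 at col 3 lands with bottom-row=2; cleared 0 line(s) (total 0); column heights now [0 0 0 4 4 4 0], max=4
Drop 3: L rot2 at col 0 lands with bottom-row=0; cleared 0 line(s) (total 0); column heights now [2 2 2 4 4 4 0], max=4
Test piece L rot3 at col 4 (width 2): heights before test = [2 2 2 4 4 4 0]; fits = False

Answer: no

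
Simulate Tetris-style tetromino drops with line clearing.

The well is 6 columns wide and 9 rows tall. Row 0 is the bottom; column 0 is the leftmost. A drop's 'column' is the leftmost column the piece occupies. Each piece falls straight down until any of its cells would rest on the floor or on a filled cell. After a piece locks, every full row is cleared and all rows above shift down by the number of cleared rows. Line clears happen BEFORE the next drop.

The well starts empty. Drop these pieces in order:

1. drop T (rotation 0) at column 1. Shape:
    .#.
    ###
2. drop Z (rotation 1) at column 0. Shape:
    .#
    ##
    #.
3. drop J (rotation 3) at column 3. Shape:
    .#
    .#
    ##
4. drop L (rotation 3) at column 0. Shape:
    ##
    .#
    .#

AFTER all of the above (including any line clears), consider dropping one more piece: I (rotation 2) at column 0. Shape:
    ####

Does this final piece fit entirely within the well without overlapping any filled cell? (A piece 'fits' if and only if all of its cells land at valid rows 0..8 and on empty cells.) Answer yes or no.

Drop 1: T rot0 at col 1 lands with bottom-row=0; cleared 0 line(s) (total 0); column heights now [0 1 2 1 0 0], max=2
Drop 2: Z rot1 at col 0 lands with bottom-row=0; cleared 0 line(s) (total 0); column heights now [2 3 2 1 0 0], max=3
Drop 3: J rot3 at col 3 lands with bottom-row=1; cleared 0 line(s) (total 0); column heights now [2 3 2 2 4 0], max=4
Drop 4: L rot3 at col 0 lands with bottom-row=3; cleared 0 line(s) (total 0); column heights now [6 6 2 2 4 0], max=6
Test piece I rot2 at col 0 (width 4): heights before test = [6 6 2 2 4 0]; fits = True

Answer: yes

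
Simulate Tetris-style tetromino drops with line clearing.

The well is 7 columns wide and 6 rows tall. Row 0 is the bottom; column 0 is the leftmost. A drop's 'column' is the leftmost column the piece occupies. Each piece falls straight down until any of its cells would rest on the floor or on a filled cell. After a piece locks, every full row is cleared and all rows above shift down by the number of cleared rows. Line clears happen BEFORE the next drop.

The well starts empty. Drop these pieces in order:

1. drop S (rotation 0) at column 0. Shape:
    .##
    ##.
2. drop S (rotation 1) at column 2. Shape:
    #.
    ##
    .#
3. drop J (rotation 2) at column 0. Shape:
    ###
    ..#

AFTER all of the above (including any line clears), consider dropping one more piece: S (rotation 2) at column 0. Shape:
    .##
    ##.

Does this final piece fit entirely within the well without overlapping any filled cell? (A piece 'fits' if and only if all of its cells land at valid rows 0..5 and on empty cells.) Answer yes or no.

Drop 1: S rot0 at col 0 lands with bottom-row=0; cleared 0 line(s) (total 0); column heights now [1 2 2 0 0 0 0], max=2
Drop 2: S rot1 at col 2 lands with bottom-row=1; cleared 0 line(s) (total 0); column heights now [1 2 4 3 0 0 0], max=4
Drop 3: J rot2 at col 0 lands with bottom-row=4; cleared 0 line(s) (total 0); column heights now [6 6 6 3 0 0 0], max=6
Test piece S rot2 at col 0 (width 3): heights before test = [6 6 6 3 0 0 0]; fits = False

Answer: no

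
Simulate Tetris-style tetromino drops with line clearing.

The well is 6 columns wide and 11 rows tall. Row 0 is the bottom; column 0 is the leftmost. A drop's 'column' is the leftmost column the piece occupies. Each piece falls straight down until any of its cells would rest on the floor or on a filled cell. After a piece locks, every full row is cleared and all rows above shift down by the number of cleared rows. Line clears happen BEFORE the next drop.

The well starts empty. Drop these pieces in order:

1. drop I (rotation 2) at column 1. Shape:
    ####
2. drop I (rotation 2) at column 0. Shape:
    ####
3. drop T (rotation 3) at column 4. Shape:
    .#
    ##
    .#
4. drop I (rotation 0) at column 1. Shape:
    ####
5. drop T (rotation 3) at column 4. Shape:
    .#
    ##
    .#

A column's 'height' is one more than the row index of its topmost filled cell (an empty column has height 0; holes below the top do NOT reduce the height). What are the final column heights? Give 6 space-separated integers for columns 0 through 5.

Drop 1: I rot2 at col 1 lands with bottom-row=0; cleared 0 line(s) (total 0); column heights now [0 1 1 1 1 0], max=1
Drop 2: I rot2 at col 0 lands with bottom-row=1; cleared 0 line(s) (total 0); column heights now [2 2 2 2 1 0], max=2
Drop 3: T rot3 at col 4 lands with bottom-row=0; cleared 1 line(s) (total 1); column heights now [0 1 1 1 1 2], max=2
Drop 4: I rot0 at col 1 lands with bottom-row=1; cleared 0 line(s) (total 1); column heights now [0 2 2 2 2 2], max=2
Drop 5: T rot3 at col 4 lands with bottom-row=2; cleared 0 line(s) (total 1); column heights now [0 2 2 2 4 5], max=5

Answer: 0 2 2 2 4 5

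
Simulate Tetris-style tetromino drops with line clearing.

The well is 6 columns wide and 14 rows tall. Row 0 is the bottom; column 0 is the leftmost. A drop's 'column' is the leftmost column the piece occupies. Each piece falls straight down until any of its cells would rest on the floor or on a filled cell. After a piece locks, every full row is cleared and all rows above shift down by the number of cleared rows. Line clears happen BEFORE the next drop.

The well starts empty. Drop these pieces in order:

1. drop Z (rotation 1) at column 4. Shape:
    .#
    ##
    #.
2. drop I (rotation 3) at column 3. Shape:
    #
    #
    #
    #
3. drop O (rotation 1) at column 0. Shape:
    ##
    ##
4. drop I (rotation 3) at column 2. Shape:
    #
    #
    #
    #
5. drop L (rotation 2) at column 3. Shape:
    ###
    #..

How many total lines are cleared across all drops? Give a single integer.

Drop 1: Z rot1 at col 4 lands with bottom-row=0; cleared 0 line(s) (total 0); column heights now [0 0 0 0 2 3], max=3
Drop 2: I rot3 at col 3 lands with bottom-row=0; cleared 0 line(s) (total 0); column heights now [0 0 0 4 2 3], max=4
Drop 3: O rot1 at col 0 lands with bottom-row=0; cleared 0 line(s) (total 0); column heights now [2 2 0 4 2 3], max=4
Drop 4: I rot3 at col 2 lands with bottom-row=0; cleared 1 line(s) (total 1); column heights now [1 1 3 3 1 2], max=3
Drop 5: L rot2 at col 3 lands with bottom-row=3; cleared 0 line(s) (total 1); column heights now [1 1 3 5 5 5], max=5

Answer: 1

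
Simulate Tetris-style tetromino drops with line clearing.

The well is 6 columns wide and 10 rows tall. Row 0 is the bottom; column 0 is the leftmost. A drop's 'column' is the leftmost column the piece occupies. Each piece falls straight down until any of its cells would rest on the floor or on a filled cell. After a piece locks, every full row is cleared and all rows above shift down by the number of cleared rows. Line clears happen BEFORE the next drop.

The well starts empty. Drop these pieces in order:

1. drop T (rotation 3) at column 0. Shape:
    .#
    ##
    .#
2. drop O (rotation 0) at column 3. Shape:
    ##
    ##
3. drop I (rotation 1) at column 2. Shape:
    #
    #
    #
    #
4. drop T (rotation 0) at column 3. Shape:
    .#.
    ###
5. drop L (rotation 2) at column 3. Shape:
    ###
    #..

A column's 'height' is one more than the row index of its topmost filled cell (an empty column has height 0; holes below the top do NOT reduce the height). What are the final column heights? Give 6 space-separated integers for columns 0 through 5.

Drop 1: T rot3 at col 0 lands with bottom-row=0; cleared 0 line(s) (total 0); column heights now [2 3 0 0 0 0], max=3
Drop 2: O rot0 at col 3 lands with bottom-row=0; cleared 0 line(s) (total 0); column heights now [2 3 0 2 2 0], max=3
Drop 3: I rot1 at col 2 lands with bottom-row=0; cleared 0 line(s) (total 0); column heights now [2 3 4 2 2 0], max=4
Drop 4: T rot0 at col 3 lands with bottom-row=2; cleared 0 line(s) (total 0); column heights now [2 3 4 3 4 3], max=4
Drop 5: L rot2 at col 3 lands with bottom-row=3; cleared 0 line(s) (total 0); column heights now [2 3 4 5 5 5], max=5

Answer: 2 3 4 5 5 5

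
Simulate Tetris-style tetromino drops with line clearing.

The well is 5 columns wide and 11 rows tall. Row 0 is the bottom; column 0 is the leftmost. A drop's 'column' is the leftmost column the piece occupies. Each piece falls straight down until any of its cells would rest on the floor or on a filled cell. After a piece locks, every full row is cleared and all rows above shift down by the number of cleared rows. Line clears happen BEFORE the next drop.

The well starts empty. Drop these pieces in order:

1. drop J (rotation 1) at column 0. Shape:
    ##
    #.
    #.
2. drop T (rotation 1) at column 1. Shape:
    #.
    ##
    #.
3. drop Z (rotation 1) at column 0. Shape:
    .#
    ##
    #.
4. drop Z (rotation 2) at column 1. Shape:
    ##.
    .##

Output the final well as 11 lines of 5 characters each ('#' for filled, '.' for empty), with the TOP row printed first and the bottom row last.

Answer: .....
.....
.##..
.###.
##...
##...
.##..
.#...
##...
#....
#....

Derivation:
Drop 1: J rot1 at col 0 lands with bottom-row=0; cleared 0 line(s) (total 0); column heights now [3 3 0 0 0], max=3
Drop 2: T rot1 at col 1 lands with bottom-row=3; cleared 0 line(s) (total 0); column heights now [3 6 5 0 0], max=6
Drop 3: Z rot1 at col 0 lands with bottom-row=5; cleared 0 line(s) (total 0); column heights now [7 8 5 0 0], max=8
Drop 4: Z rot2 at col 1 lands with bottom-row=7; cleared 0 line(s) (total 0); column heights now [7 9 9 8 0], max=9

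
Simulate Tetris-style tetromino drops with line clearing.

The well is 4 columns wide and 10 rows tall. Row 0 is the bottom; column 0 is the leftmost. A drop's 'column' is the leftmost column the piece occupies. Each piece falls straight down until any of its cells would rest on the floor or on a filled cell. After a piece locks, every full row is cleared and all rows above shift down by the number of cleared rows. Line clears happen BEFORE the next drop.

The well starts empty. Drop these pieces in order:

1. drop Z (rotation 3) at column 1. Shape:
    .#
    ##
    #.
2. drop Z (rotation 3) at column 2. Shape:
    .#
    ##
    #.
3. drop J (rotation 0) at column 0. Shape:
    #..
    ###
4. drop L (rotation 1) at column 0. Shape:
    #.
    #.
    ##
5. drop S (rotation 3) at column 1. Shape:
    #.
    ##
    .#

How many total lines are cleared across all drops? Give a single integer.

Answer: 1

Derivation:
Drop 1: Z rot3 at col 1 lands with bottom-row=0; cleared 0 line(s) (total 0); column heights now [0 2 3 0], max=3
Drop 2: Z rot3 at col 2 lands with bottom-row=3; cleared 0 line(s) (total 0); column heights now [0 2 5 6], max=6
Drop 3: J rot0 at col 0 lands with bottom-row=5; cleared 1 line(s) (total 1); column heights now [6 2 5 5], max=6
Drop 4: L rot1 at col 0 lands with bottom-row=6; cleared 0 line(s) (total 1); column heights now [9 7 5 5], max=9
Drop 5: S rot3 at col 1 lands with bottom-row=6; cleared 0 line(s) (total 1); column heights now [9 9 8 5], max=9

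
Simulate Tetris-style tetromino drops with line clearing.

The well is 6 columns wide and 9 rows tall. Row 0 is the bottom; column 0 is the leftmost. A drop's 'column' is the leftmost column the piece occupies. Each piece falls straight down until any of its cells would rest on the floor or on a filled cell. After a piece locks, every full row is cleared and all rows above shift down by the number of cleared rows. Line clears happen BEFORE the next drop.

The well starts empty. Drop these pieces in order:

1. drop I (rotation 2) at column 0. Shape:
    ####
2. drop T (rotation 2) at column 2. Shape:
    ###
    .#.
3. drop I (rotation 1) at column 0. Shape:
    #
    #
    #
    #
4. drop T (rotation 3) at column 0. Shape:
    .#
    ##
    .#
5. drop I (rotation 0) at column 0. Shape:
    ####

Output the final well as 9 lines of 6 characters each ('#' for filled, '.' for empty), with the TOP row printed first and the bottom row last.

Answer: ......
####..
.#....
##....
##....
#.....
#.###.
#..#..
####..

Derivation:
Drop 1: I rot2 at col 0 lands with bottom-row=0; cleared 0 line(s) (total 0); column heights now [1 1 1 1 0 0], max=1
Drop 2: T rot2 at col 2 lands with bottom-row=1; cleared 0 line(s) (total 0); column heights now [1 1 3 3 3 0], max=3
Drop 3: I rot1 at col 0 lands with bottom-row=1; cleared 0 line(s) (total 0); column heights now [5 1 3 3 3 0], max=5
Drop 4: T rot3 at col 0 lands with bottom-row=4; cleared 0 line(s) (total 0); column heights now [6 7 3 3 3 0], max=7
Drop 5: I rot0 at col 0 lands with bottom-row=7; cleared 0 line(s) (total 0); column heights now [8 8 8 8 3 0], max=8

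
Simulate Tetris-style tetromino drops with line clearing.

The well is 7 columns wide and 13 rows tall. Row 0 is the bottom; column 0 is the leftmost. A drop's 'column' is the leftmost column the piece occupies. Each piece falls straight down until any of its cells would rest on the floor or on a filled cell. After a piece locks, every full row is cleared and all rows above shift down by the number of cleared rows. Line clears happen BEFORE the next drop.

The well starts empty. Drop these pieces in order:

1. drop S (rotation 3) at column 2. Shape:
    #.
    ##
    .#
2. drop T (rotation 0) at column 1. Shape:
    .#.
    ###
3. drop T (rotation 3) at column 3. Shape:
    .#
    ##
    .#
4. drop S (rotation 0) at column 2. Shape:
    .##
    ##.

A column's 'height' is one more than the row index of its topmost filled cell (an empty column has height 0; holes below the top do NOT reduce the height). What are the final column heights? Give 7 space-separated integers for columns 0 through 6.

Answer: 0 4 6 7 7 0 0

Derivation:
Drop 1: S rot3 at col 2 lands with bottom-row=0; cleared 0 line(s) (total 0); column heights now [0 0 3 2 0 0 0], max=3
Drop 2: T rot0 at col 1 lands with bottom-row=3; cleared 0 line(s) (total 0); column heights now [0 4 5 4 0 0 0], max=5
Drop 3: T rot3 at col 3 lands with bottom-row=3; cleared 0 line(s) (total 0); column heights now [0 4 5 5 6 0 0], max=6
Drop 4: S rot0 at col 2 lands with bottom-row=5; cleared 0 line(s) (total 0); column heights now [0 4 6 7 7 0 0], max=7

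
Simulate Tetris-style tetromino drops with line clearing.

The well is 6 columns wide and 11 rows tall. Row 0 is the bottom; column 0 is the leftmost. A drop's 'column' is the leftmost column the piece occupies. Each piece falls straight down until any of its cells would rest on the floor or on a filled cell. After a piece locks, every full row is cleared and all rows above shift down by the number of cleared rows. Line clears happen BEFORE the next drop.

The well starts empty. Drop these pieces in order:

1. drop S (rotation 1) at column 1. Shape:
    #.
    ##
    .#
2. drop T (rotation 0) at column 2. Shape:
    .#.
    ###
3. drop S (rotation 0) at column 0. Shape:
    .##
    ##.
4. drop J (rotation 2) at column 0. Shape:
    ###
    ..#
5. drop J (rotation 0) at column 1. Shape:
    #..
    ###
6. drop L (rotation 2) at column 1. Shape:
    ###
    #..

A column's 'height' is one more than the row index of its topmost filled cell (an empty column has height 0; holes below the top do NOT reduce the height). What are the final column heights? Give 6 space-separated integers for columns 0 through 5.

Drop 1: S rot1 at col 1 lands with bottom-row=0; cleared 0 line(s) (total 0); column heights now [0 3 2 0 0 0], max=3
Drop 2: T rot0 at col 2 lands with bottom-row=2; cleared 0 line(s) (total 0); column heights now [0 3 3 4 3 0], max=4
Drop 3: S rot0 at col 0 lands with bottom-row=3; cleared 0 line(s) (total 0); column heights now [4 5 5 4 3 0], max=5
Drop 4: J rot2 at col 0 lands with bottom-row=5; cleared 0 line(s) (total 0); column heights now [7 7 7 4 3 0], max=7
Drop 5: J rot0 at col 1 lands with bottom-row=7; cleared 0 line(s) (total 0); column heights now [7 9 8 8 3 0], max=9
Drop 6: L rot2 at col 1 lands with bottom-row=9; cleared 0 line(s) (total 0); column heights now [7 11 11 11 3 0], max=11

Answer: 7 11 11 11 3 0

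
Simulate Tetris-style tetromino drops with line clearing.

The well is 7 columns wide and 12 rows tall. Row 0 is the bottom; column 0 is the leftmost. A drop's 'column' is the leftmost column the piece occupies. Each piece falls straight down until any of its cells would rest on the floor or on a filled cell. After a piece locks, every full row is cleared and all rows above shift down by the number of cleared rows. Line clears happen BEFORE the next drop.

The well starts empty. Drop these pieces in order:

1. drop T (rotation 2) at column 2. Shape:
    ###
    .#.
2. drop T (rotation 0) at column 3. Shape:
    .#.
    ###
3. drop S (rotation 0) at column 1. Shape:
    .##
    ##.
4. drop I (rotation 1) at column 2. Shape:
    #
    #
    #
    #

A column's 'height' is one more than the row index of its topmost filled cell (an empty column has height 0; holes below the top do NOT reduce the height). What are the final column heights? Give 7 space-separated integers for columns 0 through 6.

Drop 1: T rot2 at col 2 lands with bottom-row=0; cleared 0 line(s) (total 0); column heights now [0 0 2 2 2 0 0], max=2
Drop 2: T rot0 at col 3 lands with bottom-row=2; cleared 0 line(s) (total 0); column heights now [0 0 2 3 4 3 0], max=4
Drop 3: S rot0 at col 1 lands with bottom-row=2; cleared 0 line(s) (total 0); column heights now [0 3 4 4 4 3 0], max=4
Drop 4: I rot1 at col 2 lands with bottom-row=4; cleared 0 line(s) (total 0); column heights now [0 3 8 4 4 3 0], max=8

Answer: 0 3 8 4 4 3 0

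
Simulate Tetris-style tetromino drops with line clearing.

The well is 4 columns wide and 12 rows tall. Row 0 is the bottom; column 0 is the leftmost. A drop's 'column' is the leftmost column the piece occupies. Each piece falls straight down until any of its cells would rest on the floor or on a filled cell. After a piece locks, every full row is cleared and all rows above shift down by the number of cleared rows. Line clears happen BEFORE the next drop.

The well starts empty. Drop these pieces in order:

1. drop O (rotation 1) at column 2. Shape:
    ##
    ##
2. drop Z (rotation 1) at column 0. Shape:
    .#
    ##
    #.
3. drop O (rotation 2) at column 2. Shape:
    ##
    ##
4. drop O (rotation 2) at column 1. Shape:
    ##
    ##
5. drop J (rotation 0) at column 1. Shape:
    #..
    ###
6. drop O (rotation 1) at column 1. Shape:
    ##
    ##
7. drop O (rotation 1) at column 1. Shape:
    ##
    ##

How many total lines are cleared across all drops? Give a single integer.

Drop 1: O rot1 at col 2 lands with bottom-row=0; cleared 0 line(s) (total 0); column heights now [0 0 2 2], max=2
Drop 2: Z rot1 at col 0 lands with bottom-row=0; cleared 1 line(s) (total 1); column heights now [1 2 1 1], max=2
Drop 3: O rot2 at col 2 lands with bottom-row=1; cleared 0 line(s) (total 1); column heights now [1 2 3 3], max=3
Drop 4: O rot2 at col 1 lands with bottom-row=3; cleared 0 line(s) (total 1); column heights now [1 5 5 3], max=5
Drop 5: J rot0 at col 1 lands with bottom-row=5; cleared 0 line(s) (total 1); column heights now [1 7 6 6], max=7
Drop 6: O rot1 at col 1 lands with bottom-row=7; cleared 0 line(s) (total 1); column heights now [1 9 9 6], max=9
Drop 7: O rot1 at col 1 lands with bottom-row=9; cleared 0 line(s) (total 1); column heights now [1 11 11 6], max=11

Answer: 1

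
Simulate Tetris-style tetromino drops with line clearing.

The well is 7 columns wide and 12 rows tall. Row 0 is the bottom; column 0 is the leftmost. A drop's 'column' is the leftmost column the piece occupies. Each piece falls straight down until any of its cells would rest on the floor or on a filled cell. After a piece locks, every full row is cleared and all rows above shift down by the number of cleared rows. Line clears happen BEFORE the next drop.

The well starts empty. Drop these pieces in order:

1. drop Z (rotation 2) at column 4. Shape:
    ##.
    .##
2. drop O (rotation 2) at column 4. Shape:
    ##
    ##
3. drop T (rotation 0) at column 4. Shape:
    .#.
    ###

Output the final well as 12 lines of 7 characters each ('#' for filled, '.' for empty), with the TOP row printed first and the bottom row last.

Drop 1: Z rot2 at col 4 lands with bottom-row=0; cleared 0 line(s) (total 0); column heights now [0 0 0 0 2 2 1], max=2
Drop 2: O rot2 at col 4 lands with bottom-row=2; cleared 0 line(s) (total 0); column heights now [0 0 0 0 4 4 1], max=4
Drop 3: T rot0 at col 4 lands with bottom-row=4; cleared 0 line(s) (total 0); column heights now [0 0 0 0 5 6 5], max=6

Answer: .......
.......
.......
.......
.......
.......
.....#.
....###
....##.
....##.
....##.
.....##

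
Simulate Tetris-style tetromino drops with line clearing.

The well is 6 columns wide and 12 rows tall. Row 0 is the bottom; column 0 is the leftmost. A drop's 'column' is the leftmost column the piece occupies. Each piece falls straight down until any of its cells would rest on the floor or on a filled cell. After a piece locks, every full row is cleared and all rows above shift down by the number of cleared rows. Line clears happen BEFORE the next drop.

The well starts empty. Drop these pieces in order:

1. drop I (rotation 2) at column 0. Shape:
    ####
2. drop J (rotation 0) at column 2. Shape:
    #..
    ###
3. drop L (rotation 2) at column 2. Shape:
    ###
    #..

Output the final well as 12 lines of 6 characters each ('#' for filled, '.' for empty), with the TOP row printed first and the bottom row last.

Drop 1: I rot2 at col 0 lands with bottom-row=0; cleared 0 line(s) (total 0); column heights now [1 1 1 1 0 0], max=1
Drop 2: J rot0 at col 2 lands with bottom-row=1; cleared 0 line(s) (total 0); column heights now [1 1 3 2 2 0], max=3
Drop 3: L rot2 at col 2 lands with bottom-row=3; cleared 0 line(s) (total 0); column heights now [1 1 5 5 5 0], max=5

Answer: ......
......
......
......
......
......
......
..###.
..#...
..#...
..###.
####..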